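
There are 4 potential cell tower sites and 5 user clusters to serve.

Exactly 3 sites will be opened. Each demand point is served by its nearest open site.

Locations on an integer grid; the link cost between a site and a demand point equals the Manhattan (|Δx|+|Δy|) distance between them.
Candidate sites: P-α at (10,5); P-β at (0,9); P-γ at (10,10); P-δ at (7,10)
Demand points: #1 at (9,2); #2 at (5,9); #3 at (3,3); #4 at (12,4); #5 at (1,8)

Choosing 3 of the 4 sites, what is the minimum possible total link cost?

21

Open {P-α, P-β, P-δ}.
  #1→P-α 4, #2→P-δ 3, #3→P-α 9, #4→P-α 3, #5→P-β 2  ⇒ total 21.
Compare {P-α, P-β, P-γ}: total 23.
Compare {P-α, P-γ, P-δ}: total 27.
No size-3 selection does better; minimum is 21.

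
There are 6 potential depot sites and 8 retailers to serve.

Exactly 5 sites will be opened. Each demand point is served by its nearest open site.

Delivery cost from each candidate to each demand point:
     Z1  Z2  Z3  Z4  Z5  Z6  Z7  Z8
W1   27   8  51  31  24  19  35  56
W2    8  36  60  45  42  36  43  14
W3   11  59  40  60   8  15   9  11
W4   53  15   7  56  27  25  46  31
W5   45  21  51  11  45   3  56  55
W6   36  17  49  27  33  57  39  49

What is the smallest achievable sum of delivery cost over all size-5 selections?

Open {W1, W2, W3, W4, W5}.
  Z1→W2 8, Z2→W1 8, Z3→W4 7, Z4→W5 11, Z5→W3 8, Z6→W5 3, Z7→W3 9, Z8→W3 11  ⇒ total 65.
Compare {W1, W3, W4, W5, W6}: total 68.
Compare {W2, W3, W4, W5, W6}: total 72.
No size-5 selection does better; minimum is 65.

65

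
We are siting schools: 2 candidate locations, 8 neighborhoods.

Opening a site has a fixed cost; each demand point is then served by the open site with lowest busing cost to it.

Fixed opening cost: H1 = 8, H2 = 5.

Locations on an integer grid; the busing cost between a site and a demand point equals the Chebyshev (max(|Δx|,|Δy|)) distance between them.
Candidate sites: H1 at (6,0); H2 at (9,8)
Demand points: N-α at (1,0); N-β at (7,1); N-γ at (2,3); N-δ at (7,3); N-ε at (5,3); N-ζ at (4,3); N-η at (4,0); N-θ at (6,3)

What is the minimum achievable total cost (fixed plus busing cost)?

32

Open {H1}: assign each demand point to its cheapest open site.
  N-α→H1 5, N-β→H1 1, N-γ→H1 4, N-δ→H1 3, N-ε→H1 3, N-ζ→H1 3, N-η→H1 2, N-θ→H1 3
  busing cost 24, fixed 8 → total 32.
Compare {H1, H2}: busing cost 24 + fixed 13 = 37.
Compare {H2}: busing cost 50 + fixed 5 = 55.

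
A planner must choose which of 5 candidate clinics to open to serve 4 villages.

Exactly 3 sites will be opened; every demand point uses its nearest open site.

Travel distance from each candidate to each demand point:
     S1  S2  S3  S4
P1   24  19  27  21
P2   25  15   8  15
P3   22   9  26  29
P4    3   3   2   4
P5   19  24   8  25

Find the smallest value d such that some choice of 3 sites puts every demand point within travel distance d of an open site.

Open {P1, P2, P4}.
  Farthest demand point is S4 at travel distance 4 (to P4); all others are ≤ 4.
With {P1, P3, P4} the worst case is 4.
With {P1, P4, P5} the worst case is 4.
No size-3 selection achieves below 4.

4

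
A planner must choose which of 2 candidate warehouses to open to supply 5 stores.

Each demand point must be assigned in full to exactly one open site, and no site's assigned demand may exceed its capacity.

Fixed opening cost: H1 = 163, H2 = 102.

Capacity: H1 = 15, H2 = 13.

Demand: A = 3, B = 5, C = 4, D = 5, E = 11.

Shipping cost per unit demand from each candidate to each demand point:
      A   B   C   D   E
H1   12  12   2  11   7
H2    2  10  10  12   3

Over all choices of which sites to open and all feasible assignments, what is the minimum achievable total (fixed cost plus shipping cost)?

466

Open {H1, H2}; cheapest assignment that respects the capacities:
  H1 (cap 15, load 15): C, E — cost 4×2 + 11×7 = 85
  H2 (cap 13, load 13): A, B, D — cost 3×2 + 5×10 + 5×12 = 116
  Shipping 201, fixed 265 → total 466.
  Any other capacity-feasible assignment to {H1, H2} ships for at least 201.
Total demand is 28 and no other set of sites has combined capacity ≥ 28, so {H1, H2} is the only feasible choice of open sites. Minimum: 466.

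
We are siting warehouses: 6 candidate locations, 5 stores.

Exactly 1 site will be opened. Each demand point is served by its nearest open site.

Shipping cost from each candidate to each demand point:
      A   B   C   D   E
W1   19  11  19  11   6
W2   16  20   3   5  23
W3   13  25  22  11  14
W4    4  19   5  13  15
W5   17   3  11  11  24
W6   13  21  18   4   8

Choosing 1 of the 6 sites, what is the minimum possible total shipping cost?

56

Open {W4}.
  A→W4 4, B→W4 19, C→W4 5, D→W4 13, E→W4 15  ⇒ total 56.
Compare {W6}: total 64.
Compare {W1}: total 66.
No size-1 selection does better; minimum is 56.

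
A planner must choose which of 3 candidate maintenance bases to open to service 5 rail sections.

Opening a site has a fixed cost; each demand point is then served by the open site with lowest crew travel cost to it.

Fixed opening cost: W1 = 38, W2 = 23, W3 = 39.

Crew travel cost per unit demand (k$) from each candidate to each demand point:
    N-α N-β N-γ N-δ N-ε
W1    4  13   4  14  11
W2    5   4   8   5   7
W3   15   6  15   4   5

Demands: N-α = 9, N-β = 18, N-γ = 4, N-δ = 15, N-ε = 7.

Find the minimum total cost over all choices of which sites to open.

296

Open {W2}: assign each demand point to its cheapest open site.
  N-α→W2 9×5=45, N-β→W2 18×4=72, N-γ→W2 4×8=32, N-δ→W2 15×5=75, N-ε→W2 7×7=49
  crew travel cost 273, fixed 23 → total 296.
Compare {W2, W3}: crew travel cost 244 + fixed 62 = 306.
Compare {W1, W2}: crew travel cost 248 + fixed 61 = 309.
Compare {W1, W2, W3}: crew travel cost 219 + fixed 100 = 319.
All other subsets cost ≥ 306. Minimum total cost: 296.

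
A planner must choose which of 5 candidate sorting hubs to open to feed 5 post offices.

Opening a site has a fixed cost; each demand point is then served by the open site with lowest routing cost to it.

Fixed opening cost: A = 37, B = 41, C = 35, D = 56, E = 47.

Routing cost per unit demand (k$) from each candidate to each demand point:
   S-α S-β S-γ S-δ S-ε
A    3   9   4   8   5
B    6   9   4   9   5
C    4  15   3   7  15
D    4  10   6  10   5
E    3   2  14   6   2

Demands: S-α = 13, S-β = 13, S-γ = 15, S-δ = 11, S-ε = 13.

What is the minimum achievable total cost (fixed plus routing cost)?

284

Open {C, E}: assign each demand point to its cheapest open site.
  S-α→E 13×3=39, S-β→E 13×2=26, S-γ→C 15×3=45, S-δ→E 11×6=66, S-ε→E 13×2=26
  routing cost 202, fixed 82 → total 284.
Compare {A, E}: routing cost 217 + fixed 84 = 301.
Compare {B, E}: routing cost 217 + fixed 88 = 305.
Compare {A, C, E}: routing cost 202 + fixed 119 = 321.
All other subsets cost ≥ 301. Minimum total cost: 284.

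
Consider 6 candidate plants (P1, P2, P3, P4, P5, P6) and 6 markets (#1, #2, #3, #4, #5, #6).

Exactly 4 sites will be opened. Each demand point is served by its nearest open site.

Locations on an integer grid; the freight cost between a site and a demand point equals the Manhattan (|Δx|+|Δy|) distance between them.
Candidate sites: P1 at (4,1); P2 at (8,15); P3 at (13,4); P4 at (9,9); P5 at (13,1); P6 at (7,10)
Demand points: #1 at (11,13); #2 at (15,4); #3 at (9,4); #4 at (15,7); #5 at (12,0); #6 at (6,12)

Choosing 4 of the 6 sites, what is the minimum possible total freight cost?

21

Open {P2, P3, P5, P6}.
  #1→P2 5, #2→P3 2, #3→P3 4, #4→P3 5, #5→P5 2, #6→P6 3  ⇒ total 21.
Compare {P3, P4, P5, P6}: total 22.
Compare {P1, P2, P3, P5}: total 23.
No size-4 selection does better; minimum is 21.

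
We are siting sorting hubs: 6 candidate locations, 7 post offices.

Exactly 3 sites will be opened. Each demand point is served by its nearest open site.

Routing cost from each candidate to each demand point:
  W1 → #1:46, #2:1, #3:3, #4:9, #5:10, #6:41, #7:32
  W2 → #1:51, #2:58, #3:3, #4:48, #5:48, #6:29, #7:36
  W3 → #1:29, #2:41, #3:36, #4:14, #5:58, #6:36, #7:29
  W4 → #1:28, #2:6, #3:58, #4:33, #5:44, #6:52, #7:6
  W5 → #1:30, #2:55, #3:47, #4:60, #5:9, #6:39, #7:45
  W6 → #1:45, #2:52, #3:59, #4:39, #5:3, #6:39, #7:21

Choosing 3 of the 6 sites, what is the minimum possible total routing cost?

Open {W1, W2, W4}.
  #1→W4 28, #2→W1 1, #3→W1 3, #4→W1 9, #5→W1 10, #6→W2 29, #7→W4 6  ⇒ total 86.
Compare {W1, W4, W6}: total 89.
Compare {W1, W3, W4}: total 93.
No size-3 selection does better; minimum is 86.

86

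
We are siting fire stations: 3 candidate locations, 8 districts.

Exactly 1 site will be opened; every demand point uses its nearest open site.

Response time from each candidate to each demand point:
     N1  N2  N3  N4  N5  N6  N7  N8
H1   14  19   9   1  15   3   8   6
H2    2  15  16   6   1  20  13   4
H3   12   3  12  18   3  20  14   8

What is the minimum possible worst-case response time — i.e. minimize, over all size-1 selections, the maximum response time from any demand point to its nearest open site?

19

Open {H1}.
  Farthest demand point is N2 at response time 19 (to H1); all others are ≤ 19.
With {H2} the worst case is 20.
With {H3} the worst case is 20.
No size-1 selection achieves below 19.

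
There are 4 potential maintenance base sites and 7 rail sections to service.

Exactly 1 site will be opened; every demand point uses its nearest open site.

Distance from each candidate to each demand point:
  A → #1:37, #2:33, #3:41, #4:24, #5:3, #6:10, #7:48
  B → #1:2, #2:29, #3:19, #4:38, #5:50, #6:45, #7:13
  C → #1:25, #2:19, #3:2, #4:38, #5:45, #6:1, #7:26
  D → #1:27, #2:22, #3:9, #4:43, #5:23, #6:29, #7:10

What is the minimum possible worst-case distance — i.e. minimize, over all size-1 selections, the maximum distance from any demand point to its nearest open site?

43

Open {D}.
  Farthest demand point is #4 at distance 43 (to D); all others are ≤ 43.
With {C} the worst case is 45.
With {A} the worst case is 48.
No size-1 selection achieves below 43.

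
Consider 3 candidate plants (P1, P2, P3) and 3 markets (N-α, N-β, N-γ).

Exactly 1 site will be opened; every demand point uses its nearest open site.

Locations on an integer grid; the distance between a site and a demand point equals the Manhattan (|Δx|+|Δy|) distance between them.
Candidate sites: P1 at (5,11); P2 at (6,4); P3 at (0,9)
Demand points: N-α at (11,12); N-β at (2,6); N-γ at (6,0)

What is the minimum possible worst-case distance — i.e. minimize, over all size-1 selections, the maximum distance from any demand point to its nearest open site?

Open {P1}.
  Farthest demand point is N-γ at distance 12 (to P1); all others are ≤ 12.
With {P2} the worst case is 13.
With {P3} the worst case is 15.
No size-1 selection achieves below 12.

12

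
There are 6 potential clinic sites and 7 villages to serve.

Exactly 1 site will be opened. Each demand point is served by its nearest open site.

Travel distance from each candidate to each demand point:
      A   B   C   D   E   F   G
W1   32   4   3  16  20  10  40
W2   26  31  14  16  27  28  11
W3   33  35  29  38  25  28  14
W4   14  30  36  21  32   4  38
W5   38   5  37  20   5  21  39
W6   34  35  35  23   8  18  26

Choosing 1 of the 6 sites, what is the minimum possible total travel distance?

125

Open {W1}.
  A→W1 32, B→W1 4, C→W1 3, D→W1 16, E→W1 20, F→W1 10, G→W1 40  ⇒ total 125.
Compare {W2}: total 153.
Compare {W5}: total 165.
No size-1 selection does better; minimum is 125.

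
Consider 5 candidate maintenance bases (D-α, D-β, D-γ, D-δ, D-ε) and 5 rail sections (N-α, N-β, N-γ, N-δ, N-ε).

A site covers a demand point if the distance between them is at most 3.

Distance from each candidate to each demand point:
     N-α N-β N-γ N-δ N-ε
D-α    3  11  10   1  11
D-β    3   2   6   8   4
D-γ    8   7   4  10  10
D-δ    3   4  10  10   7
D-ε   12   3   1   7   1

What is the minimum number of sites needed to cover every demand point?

Coverage sets (demand points within 3 of each site):
  D-α: {N-α, N-δ}
  D-β: {N-α, N-β}
  D-γ: {}
  D-δ: {N-α}
  D-ε: {N-β, N-γ, N-ε}
No single site covers all 5 demand points.
But {D-α, D-ε} covers everything, so the minimum is 2.

2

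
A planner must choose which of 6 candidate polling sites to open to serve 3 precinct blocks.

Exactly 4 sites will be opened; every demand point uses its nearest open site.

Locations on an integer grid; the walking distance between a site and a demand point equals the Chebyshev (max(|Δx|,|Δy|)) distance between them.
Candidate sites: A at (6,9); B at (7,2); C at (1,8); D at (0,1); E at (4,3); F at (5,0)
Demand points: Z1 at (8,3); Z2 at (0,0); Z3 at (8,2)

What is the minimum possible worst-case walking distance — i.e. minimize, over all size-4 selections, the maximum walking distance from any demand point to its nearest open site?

1

Open {A, B, C, D}.
  Farthest demand point is Z1 at walking distance 1 (to B); all others are ≤ 1.
With {A, B, D, E} the worst case is 1.
With {A, B, D, F} the worst case is 1.
No size-4 selection achieves below 1.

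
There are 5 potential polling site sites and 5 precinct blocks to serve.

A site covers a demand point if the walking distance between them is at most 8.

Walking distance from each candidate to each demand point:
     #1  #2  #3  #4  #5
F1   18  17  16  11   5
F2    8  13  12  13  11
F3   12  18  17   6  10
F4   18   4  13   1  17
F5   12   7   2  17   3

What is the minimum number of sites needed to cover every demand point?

Coverage sets (demand points within 8 of each site):
  F1: {#5}
  F2: {#1}
  F3: {#4}
  F4: {#2, #4}
  F5: {#2, #3, #5}
No 2 sites suffice: every size-2 union leaves at least one demand point uncovered.
But {F2, F3, F5} covers everything, so the minimum is 3.

3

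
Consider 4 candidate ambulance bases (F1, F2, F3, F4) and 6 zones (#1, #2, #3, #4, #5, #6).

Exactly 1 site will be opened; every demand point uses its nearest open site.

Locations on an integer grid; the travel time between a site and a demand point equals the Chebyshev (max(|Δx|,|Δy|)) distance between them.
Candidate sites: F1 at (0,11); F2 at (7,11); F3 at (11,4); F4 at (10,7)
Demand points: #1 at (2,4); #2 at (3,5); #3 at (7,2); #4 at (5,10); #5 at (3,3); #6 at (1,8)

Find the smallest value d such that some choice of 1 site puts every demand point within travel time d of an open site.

Open {F1}.
  Farthest demand point is #3 at travel time 9 (to F1); all others are ≤ 9.
With {F2} the worst case is 9.
With {F4} the worst case is 9.
No size-1 selection achieves below 9.

9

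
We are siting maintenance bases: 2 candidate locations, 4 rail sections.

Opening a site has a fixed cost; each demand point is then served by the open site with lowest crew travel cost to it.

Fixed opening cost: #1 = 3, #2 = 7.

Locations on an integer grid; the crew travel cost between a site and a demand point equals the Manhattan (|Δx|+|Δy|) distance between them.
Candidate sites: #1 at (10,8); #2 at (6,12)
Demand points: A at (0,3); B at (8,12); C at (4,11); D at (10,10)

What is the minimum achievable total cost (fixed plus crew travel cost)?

32

Open {#1, #2}: assign each demand point to its cheapest open site.
  A→#1 15, B→#2 2, C→#2 3, D→#1 2
  crew travel cost 22, fixed 10 → total 32.
Compare {#2}: crew travel cost 26 + fixed 7 = 33.
Compare {#1}: crew travel cost 32 + fixed 3 = 35.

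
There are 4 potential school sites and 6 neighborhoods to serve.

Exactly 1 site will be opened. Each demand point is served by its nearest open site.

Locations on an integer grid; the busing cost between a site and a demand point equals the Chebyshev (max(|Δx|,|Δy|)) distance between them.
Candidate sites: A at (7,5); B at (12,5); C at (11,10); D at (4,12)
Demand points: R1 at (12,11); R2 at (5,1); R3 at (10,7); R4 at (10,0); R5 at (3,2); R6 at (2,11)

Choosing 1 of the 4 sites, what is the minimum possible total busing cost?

Open {A}.
  R1→A 6, R2→A 4, R3→A 3, R4→A 5, R5→A 4, R6→A 6  ⇒ total 28.
Compare {B}: total 39.
Compare {C}: total 40.
No size-1 selection does better; minimum is 28.

28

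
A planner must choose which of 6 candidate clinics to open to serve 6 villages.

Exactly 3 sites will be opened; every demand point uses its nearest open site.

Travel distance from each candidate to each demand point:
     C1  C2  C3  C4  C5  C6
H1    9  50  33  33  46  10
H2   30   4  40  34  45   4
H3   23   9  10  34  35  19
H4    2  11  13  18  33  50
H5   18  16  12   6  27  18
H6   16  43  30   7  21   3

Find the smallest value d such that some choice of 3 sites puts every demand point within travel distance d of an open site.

Open {H1, H3, H6}.
  Farthest demand point is C5 at travel distance 21 (to H6); all others are ≤ 21.
With {H1, H4, H6} the worst case is 21.
With {H1, H5, H6} the worst case is 21.
No size-3 selection achieves below 21.

21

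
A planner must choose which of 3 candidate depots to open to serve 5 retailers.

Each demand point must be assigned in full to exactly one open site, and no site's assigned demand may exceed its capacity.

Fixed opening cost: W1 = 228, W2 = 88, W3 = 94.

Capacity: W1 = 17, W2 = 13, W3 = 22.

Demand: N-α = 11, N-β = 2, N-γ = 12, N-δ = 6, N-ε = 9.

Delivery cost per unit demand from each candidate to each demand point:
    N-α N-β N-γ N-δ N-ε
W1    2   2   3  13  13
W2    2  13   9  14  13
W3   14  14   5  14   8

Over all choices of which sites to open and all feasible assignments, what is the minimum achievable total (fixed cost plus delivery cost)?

Open {W1, W2, W3}; cheapest assignment that respects the capacities:
  W1 (cap 17, load 14): N-β, N-γ — cost 2×2 + 12×3 = 40
  W2 (cap 13, load 11): N-α — cost 11×2 = 22
  W3 (cap 22, load 15): N-δ, N-ε — cost 6×14 + 9×8 = 156
  Shipping 218, fixed 410 → total 628.
  Any other capacity-feasible assignment to {W1, W2, W3} ships for at least 218.
Total demand is 40 and no other set of sites has combined capacity ≥ 40, so {W1, W2, W3} is the only feasible choice of open sites. Minimum: 628.

628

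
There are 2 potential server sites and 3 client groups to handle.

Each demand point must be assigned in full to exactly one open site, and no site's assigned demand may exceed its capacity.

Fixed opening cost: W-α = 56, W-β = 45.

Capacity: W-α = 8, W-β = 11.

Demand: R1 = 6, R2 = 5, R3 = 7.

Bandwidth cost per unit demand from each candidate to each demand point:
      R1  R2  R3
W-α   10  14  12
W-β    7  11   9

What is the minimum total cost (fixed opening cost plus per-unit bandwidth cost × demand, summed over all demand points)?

282

Open {W-α, W-β}; cheapest assignment that respects the capacities:
  W-α (cap 8, load 7): R3 — cost 7×12 = 84
  W-β (cap 11, load 11): R1, R2 — cost 6×7 + 5×11 = 97
  Shipping 181, fixed 101 → total 282.
  Any other capacity-feasible assignment to {W-α, W-β} ships for at least 181.
Total demand is 18 and no other set of sites has combined capacity ≥ 18, so {W-α, W-β} is the only feasible choice of open sites. Minimum: 282.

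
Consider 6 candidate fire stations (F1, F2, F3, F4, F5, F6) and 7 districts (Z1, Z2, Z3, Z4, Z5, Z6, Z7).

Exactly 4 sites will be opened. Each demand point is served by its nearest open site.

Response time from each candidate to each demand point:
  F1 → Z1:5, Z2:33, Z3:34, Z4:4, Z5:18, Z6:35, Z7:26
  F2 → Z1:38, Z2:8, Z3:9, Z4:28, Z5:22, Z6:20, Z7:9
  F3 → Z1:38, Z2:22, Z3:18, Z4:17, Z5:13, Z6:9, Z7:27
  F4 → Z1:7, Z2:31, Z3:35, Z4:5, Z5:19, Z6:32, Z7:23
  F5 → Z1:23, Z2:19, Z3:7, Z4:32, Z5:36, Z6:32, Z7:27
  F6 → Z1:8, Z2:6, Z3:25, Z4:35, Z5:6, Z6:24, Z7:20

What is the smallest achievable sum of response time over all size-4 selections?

48

Open {F1, F2, F3, F6}.
  Z1→F1 5, Z2→F6 6, Z3→F2 9, Z4→F1 4, Z5→F6 6, Z6→F3 9, Z7→F2 9  ⇒ total 48.
Compare {F2, F3, F4, F6}: total 51.
Compare {F1, F2, F3, F5}: total 55.
No size-4 selection does better; minimum is 48.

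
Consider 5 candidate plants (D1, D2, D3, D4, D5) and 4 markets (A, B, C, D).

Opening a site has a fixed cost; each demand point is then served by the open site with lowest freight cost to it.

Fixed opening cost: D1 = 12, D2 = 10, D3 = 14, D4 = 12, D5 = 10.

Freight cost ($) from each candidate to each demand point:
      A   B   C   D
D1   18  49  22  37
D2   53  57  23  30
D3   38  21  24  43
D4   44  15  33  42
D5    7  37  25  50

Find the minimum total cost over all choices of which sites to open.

Open {D2, D4, D5}: assign each demand point to its cheapest open site.
  A→D5 7, B→D4 15, C→D2 23, D→D2 30
  freight cost 75, fixed 32 → total 107.
Compare {D4, D5}: freight cost 89 + fixed 22 = 111.
Compare {D1, D4, D5}: freight cost 81 + fixed 34 = 115.
Compare {D2, D3, D5}: freight cost 81 + fixed 34 = 115.
All other subsets cost ≥ 111. Minimum total cost: 107.

107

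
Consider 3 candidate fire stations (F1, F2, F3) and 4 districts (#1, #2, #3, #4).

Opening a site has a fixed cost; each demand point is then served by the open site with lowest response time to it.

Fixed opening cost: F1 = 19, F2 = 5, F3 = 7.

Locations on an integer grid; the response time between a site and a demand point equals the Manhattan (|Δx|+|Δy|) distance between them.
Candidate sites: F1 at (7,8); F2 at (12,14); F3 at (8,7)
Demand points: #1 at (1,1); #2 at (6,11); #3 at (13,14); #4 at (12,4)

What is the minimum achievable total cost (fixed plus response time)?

Open {F2, F3}: assign each demand point to its cheapest open site.
  #1→F3 13, #2→F3 6, #3→F2 1, #4→F3 7
  response time 27, fixed 12 → total 39.
Compare {F3}: response time 38 + fixed 7 = 45.
Compare {F2}: response time 44 + fixed 5 = 49.
Compare {F1, F2}: response time 27 + fixed 24 = 51.
All other subsets cost ≥ 45. Minimum total cost: 39.

39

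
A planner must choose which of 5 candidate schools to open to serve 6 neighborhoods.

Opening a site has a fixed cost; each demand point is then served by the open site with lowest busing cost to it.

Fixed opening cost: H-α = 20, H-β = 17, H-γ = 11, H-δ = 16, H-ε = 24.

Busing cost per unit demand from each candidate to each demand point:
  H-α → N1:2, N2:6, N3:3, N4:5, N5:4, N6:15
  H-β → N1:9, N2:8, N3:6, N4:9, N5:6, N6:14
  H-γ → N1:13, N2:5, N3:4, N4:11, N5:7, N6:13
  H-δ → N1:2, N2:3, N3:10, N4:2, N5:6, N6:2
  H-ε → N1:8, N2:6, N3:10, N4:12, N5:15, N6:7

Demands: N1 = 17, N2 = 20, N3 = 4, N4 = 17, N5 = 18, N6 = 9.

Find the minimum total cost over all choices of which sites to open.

Open {H-α, H-δ}: assign each demand point to its cheapest open site.
  N1→H-α 17×2=34, N2→H-δ 20×3=60, N3→H-α 4×3=12, N4→H-δ 17×2=34, N5→H-α 18×4=72, N6→H-δ 9×2=18
  busing cost 230, fixed 36 → total 266.
Compare {H-α, H-γ, H-δ}: busing cost 230 + fixed 47 = 277.
Compare {H-α, H-β, H-δ}: busing cost 230 + fixed 53 = 283.
Compare {H-α, H-δ, H-ε}: busing cost 230 + fixed 60 = 290.
All other subsets cost ≥ 277. Minimum total cost: 266.

266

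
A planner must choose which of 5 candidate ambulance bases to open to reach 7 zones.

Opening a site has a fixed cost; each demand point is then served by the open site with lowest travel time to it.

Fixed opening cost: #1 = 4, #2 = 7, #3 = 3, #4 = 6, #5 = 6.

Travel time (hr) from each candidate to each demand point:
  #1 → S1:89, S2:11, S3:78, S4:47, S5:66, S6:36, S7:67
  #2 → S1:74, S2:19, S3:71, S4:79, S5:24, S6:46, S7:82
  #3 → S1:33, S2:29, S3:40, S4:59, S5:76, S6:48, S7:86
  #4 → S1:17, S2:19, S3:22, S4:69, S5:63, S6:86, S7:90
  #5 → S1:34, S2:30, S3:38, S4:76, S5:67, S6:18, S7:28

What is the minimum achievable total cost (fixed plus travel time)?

Open {#1, #2, #4, #5}: assign each demand point to its cheapest open site.
  S1→#4 17, S2→#1 11, S3→#4 22, S4→#1 47, S5→#2 24, S6→#5 18, S7→#5 28
  travel time 167, fixed 23 → total 190.
Compare {#1, #2, #3, #4, #5}: travel time 167 + fixed 26 = 193.
Compare {#2, #3, #4, #5}: travel time 187 + fixed 22 = 209.
Compare {#2, #4, #5}: travel time 197 + fixed 19 = 216.
All other subsets cost ≥ 193. Minimum total cost: 190.

190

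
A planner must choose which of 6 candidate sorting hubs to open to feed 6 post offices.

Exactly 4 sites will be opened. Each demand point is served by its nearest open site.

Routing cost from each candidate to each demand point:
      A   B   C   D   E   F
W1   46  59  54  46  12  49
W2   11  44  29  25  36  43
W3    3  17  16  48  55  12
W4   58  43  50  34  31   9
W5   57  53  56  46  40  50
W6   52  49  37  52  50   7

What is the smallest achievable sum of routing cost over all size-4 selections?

Open {W1, W2, W3, W6}.
  A→W3 3, B→W3 17, C→W3 16, D→W2 25, E→W1 12, F→W6 7  ⇒ total 80.
Compare {W1, W2, W3, W4}: total 82.
Compare {W1, W2, W3, W5}: total 85.
No size-4 selection does better; minimum is 80.

80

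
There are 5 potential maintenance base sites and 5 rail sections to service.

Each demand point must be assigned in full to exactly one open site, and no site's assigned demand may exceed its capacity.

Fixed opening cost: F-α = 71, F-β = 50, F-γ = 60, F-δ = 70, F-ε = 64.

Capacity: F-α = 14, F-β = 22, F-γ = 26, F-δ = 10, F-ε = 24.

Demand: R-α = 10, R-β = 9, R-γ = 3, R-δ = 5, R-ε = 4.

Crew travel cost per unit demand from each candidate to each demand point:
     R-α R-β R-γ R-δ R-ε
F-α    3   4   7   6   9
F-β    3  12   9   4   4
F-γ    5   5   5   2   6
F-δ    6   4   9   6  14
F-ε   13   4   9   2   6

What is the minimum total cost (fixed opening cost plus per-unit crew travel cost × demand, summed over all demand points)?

Open {F-β, F-γ}; cheapest assignment that respects the capacities:
  F-β (cap 22, load 14): R-α, R-ε — cost 10×3 + 4×4 = 46
  F-γ (cap 26, load 17): R-β, R-γ, R-δ — cost 9×5 + 3×5 + 5×2 = 70
  Shipping 116, fixed 110 → total 226.
  Any other capacity-feasible assignment to {F-β, F-γ} ships for at least 116.
Compare {F-β, F-ε}: its best feasible assignment gives total 233.
Compare {F-α, F-β}: its best feasible assignment gives total 244.
Every other set of open sites that can feasibly serve all demand totals ≥ 233 even under its best assignment. Minimum: 226.

226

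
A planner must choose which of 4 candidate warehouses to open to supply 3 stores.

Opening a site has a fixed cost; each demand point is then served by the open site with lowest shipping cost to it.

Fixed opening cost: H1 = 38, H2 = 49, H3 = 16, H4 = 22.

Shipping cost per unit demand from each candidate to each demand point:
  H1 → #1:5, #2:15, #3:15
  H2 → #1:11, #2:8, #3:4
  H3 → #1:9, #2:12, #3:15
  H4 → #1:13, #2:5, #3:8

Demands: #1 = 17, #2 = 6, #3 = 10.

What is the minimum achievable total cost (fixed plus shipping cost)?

Open {H1, H4}: assign each demand point to its cheapest open site.
  #1→H1 17×5=85, #2→H4 6×5=30, #3→H4 10×8=80
  shipping cost 195, fixed 60 → total 255.
Compare {H1, H2}: shipping cost 173 + fixed 87 = 260.
Compare {H1, H2, H4}: shipping cost 155 + fixed 109 = 264.
Compare {H1, H3, H4}: shipping cost 195 + fixed 76 = 271.
All other subsets cost ≥ 260. Minimum total cost: 255.

255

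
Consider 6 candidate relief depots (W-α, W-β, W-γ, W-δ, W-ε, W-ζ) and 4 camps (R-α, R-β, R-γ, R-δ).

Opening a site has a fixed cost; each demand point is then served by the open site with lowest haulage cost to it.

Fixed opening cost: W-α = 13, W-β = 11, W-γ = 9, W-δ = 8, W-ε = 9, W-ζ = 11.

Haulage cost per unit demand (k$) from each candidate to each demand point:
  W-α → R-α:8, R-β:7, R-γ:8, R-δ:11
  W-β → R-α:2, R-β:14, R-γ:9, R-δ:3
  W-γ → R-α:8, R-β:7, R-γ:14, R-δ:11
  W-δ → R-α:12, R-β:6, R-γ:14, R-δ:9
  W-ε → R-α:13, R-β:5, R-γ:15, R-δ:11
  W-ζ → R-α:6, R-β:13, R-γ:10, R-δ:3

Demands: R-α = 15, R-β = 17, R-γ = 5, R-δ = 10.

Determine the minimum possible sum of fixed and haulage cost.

Open {W-β, W-ε}: assign each demand point to its cheapest open site.
  R-α→W-β 15×2=30, R-β→W-ε 17×5=85, R-γ→W-β 5×9=45, R-δ→W-β 10×3=30
  haulage cost 190, fixed 20 → total 210.
Compare {W-α, W-β, W-ε}: haulage cost 185 + fixed 33 = 218.
Compare {W-β, W-δ, W-ε}: haulage cost 190 + fixed 28 = 218.
Compare {W-β, W-γ, W-ε}: haulage cost 190 + fixed 29 = 219.
All other subsets cost ≥ 218. Minimum total cost: 210.

210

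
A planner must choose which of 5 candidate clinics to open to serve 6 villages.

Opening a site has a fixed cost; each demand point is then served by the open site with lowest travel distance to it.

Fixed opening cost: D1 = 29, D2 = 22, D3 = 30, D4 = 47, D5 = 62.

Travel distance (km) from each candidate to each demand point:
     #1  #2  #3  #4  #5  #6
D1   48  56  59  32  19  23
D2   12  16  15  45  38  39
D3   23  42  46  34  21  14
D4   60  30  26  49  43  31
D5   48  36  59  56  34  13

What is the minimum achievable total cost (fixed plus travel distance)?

164

Open {D2, D3}: assign each demand point to its cheapest open site.
  #1→D2 12, #2→D2 16, #3→D2 15, #4→D3 34, #5→D3 21, #6→D3 14
  travel distance 112, fixed 52 → total 164.
Compare {D1, D2}: travel distance 117 + fixed 51 = 168.
Compare {D2}: travel distance 165 + fixed 22 = 187.
Compare {D1, D2, D3}: travel distance 108 + fixed 81 = 189.
All other subsets cost ≥ 168. Minimum total cost: 164.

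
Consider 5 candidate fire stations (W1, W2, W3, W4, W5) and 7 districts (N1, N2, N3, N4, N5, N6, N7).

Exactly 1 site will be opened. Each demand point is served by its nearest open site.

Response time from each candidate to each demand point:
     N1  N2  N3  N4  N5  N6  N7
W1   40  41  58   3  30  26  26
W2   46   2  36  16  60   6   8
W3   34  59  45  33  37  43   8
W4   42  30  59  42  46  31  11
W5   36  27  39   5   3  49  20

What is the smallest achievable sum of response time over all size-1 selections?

174

Open {W2}.
  N1→W2 46, N2→W2 2, N3→W2 36, N4→W2 16, N5→W2 60, N6→W2 6, N7→W2 8  ⇒ total 174.
Compare {W5}: total 179.
Compare {W1}: total 224.
No size-1 selection does better; minimum is 174.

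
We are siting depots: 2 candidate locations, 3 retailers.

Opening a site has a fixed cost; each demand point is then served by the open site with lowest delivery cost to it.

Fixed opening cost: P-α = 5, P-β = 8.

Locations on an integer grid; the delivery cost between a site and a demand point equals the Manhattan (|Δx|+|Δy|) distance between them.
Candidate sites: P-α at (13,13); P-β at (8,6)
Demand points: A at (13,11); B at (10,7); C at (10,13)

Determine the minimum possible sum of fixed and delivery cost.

Open {P-α}: assign each demand point to its cheapest open site.
  A→P-α 2, B→P-α 9, C→P-α 3
  delivery cost 14, fixed 5 → total 19.
Compare {P-α, P-β}: delivery cost 8 + fixed 13 = 21.
Compare {P-β}: delivery cost 22 + fixed 8 = 30.

19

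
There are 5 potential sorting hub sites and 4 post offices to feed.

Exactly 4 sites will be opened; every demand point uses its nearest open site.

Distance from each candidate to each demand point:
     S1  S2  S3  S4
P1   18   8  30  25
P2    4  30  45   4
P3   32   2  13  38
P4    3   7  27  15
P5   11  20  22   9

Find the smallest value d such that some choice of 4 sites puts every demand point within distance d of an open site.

13

Open {P1, P2, P3, P4}.
  Farthest demand point is S3 at distance 13 (to P3); all others are ≤ 13.
With {P1, P2, P3, P5} the worst case is 13.
With {P1, P3, P4, P5} the worst case is 13.
No size-4 selection achieves below 13.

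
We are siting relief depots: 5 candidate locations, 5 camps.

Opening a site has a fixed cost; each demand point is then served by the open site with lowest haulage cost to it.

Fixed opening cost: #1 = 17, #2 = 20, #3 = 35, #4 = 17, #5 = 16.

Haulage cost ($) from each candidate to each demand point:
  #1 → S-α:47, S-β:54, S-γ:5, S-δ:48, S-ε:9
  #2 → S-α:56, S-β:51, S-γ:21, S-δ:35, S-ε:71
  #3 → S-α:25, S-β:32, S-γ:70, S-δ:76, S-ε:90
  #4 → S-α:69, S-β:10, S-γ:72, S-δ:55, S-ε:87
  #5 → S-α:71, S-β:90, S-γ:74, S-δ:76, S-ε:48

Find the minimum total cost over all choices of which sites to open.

Open {#1, #4}: assign each demand point to its cheapest open site.
  S-α→#1 47, S-β→#4 10, S-γ→#1 5, S-δ→#1 48, S-ε→#1 9
  haulage cost 119, fixed 34 → total 153.
Compare {#1, #2, #4}: haulage cost 106 + fixed 54 = 160.
Compare {#1, #3, #4}: haulage cost 97 + fixed 69 = 166.
Compare {#1, #4, #5}: haulage cost 119 + fixed 50 = 169.
All other subsets cost ≥ 160. Minimum total cost: 153.

153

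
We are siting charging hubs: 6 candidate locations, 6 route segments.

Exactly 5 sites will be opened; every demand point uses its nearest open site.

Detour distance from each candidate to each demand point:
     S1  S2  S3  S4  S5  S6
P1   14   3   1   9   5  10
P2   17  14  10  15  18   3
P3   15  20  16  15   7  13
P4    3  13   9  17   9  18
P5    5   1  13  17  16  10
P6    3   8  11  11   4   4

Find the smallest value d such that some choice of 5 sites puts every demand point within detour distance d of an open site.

9

Open {P1, P2, P3, P4, P5}.
  Farthest demand point is S4 at detour distance 9 (to P1); all others are ≤ 9.
With {P1, P2, P3, P4, P6} the worst case is 9.
With {P1, P2, P3, P5, P6} the worst case is 9.
No size-5 selection achieves below 9.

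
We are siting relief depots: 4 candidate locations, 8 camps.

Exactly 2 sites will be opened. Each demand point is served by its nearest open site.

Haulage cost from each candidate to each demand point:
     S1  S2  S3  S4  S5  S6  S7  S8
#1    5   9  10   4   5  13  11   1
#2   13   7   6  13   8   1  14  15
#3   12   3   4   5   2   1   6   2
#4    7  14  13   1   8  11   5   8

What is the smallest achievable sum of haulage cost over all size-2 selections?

25

Open {#3, #4}.
  S1→#4 7, S2→#3 3, S3→#3 4, S4→#4 1, S5→#3 2, S6→#3 1, S7→#4 5, S8→#3 2  ⇒ total 25.
Compare {#1, #3}: total 26.
Compare {#2, #3}: total 35.
No size-2 selection does better; minimum is 25.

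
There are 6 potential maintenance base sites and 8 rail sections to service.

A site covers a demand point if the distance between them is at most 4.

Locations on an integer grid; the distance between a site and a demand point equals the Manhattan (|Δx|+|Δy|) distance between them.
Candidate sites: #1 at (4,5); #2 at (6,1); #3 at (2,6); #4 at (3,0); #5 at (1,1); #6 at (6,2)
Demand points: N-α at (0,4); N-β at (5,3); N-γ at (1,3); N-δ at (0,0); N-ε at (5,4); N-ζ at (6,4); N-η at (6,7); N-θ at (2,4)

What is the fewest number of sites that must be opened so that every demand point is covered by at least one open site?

Coverage sets (demand points within 4 of each site):
  #1: {N-β, N-ε, N-ζ, N-η, N-θ}
  #2: {N-β, N-ε, N-ζ}
  #3: {N-α, N-γ, N-θ}
  #4: {N-δ}
  #5: {N-α, N-γ, N-δ, N-θ}
  #6: {N-β, N-ε, N-ζ}
No single site covers all 8 demand points.
But {#1, #5} covers everything, so the minimum is 2.

2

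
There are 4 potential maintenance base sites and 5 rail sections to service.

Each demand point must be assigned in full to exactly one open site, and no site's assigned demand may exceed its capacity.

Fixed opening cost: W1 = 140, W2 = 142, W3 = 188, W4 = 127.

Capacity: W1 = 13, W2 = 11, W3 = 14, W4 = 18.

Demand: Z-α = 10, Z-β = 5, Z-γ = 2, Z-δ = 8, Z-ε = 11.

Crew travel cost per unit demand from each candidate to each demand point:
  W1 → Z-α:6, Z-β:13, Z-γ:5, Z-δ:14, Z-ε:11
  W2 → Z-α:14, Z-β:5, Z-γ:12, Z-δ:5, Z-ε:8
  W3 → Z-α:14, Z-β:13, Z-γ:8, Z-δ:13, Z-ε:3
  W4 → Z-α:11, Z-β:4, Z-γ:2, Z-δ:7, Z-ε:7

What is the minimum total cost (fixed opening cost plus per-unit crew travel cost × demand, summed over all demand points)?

Open {W1, W2, W4}; cheapest assignment that respects the capacities:
  W1 (cap 13, load 10): Z-α — cost 10×6 = 60
  W2 (cap 11, load 8): Z-δ — cost 8×5 = 40
  W4 (cap 18, load 18): Z-β, Z-γ, Z-ε — cost 5×4 + 2×2 + 11×7 = 101
  Shipping 201, fixed 409 → total 610.
  Any other capacity-feasible assignment to {W1, W2, W4} ships for at least 201.
Compare {W1, W3, W4}: its best feasible assignment gives total 628.
Compare {W2, W3, W4}: its best feasible assignment gives total 664.
Every other set of open sites that can feasibly serve all demand totals ≥ 628 even under its best assignment. Minimum: 610.

610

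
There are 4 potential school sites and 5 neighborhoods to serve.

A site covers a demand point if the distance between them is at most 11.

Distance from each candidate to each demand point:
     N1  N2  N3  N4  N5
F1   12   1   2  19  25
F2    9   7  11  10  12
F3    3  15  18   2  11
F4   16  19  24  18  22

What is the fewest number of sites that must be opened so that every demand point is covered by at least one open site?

Coverage sets (demand points within 11 of each site):
  F1: {N2, N3}
  F2: {N1, N2, N3, N4}
  F3: {N1, N4, N5}
  F4: {}
No single site covers all 5 demand points.
But {F1, F3} covers everything, so the minimum is 2.

2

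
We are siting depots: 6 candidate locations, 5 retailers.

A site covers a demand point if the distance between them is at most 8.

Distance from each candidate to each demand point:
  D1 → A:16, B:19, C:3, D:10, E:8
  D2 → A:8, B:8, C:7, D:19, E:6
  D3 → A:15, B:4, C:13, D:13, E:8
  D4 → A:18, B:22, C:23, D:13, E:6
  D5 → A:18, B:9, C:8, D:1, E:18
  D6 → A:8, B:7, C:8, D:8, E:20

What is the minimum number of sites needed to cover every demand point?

Coverage sets (demand points within 8 of each site):
  D1: {C, E}
  D2: {A, B, C, E}
  D3: {B, E}
  D4: {E}
  D5: {C, D}
  D6: {A, B, C, D}
No single site covers all 5 demand points.
But {D1, D6} covers everything, so the minimum is 2.

2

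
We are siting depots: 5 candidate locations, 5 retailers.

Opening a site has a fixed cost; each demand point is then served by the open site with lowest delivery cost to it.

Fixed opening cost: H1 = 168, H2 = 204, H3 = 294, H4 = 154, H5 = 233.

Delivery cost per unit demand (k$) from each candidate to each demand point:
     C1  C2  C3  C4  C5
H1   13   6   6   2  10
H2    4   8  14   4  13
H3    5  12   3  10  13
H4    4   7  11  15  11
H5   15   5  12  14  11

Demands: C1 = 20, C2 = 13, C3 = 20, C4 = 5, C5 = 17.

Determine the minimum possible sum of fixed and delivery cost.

780

Open {H1, H4}: assign each demand point to its cheapest open site.
  C1→H4 20×4=80, C2→H1 13×6=78, C3→H1 20×6=120, C4→H1 5×2=10, C5→H1 17×10=170
  delivery cost 458, fixed 322 → total 780.
Compare {H1}: delivery cost 638 + fixed 168 = 806.
Compare {H4}: delivery cost 653 + fixed 154 = 807.
Compare {H1, H2}: delivery cost 458 + fixed 372 = 830.
All other subsets cost ≥ 806. Minimum total cost: 780.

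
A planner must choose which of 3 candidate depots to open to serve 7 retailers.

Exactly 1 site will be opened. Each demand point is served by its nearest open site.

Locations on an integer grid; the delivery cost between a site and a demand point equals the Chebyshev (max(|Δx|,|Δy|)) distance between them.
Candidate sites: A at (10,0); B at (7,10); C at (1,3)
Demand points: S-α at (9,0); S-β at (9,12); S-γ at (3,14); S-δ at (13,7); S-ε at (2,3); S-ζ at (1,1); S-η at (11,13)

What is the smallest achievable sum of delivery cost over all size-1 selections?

Open {B}.
  S-α→B 10, S-β→B 2, S-γ→B 4, S-δ→B 6, S-ε→B 7, S-ζ→B 9, S-η→B 4  ⇒ total 42.
Compare {C}: total 53.
Compare {A}: total 64.

42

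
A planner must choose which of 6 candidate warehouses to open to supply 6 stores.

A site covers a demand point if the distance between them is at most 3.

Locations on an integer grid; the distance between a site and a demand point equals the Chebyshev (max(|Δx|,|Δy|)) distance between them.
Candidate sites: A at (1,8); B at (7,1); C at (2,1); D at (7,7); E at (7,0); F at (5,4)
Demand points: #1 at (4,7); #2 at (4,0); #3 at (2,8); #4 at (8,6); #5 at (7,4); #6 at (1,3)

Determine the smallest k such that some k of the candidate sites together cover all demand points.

3

Coverage sets (demand points within 3 of each site):
  A: {#1, #3}
  B: {#2, #5}
  C: {#2, #6}
  D: {#1, #4, #5}
  E: {#2}
  F: {#1, #4, #5}
No 2 sites suffice: every size-2 union leaves at least one demand point uncovered.
But {A, C, D} covers everything, so the minimum is 3.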